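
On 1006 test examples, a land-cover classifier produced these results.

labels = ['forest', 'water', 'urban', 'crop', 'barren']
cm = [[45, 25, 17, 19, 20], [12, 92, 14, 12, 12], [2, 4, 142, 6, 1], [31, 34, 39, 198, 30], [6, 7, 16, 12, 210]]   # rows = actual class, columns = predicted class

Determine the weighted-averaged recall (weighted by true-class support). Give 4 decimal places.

0.6829

Per-class recall (TP/(TP+FN)):
  forest: TP=45, FN=25+17+19+20=81 → 45/126 = 0.35714
  water: TP=92, FN=12+14+12+12=50 → 92/142 = 0.64789
  urban: TP=142, FN=2+4+6+1=13 → 142/155 = 0.91613
  crop: TP=198, FN=31+34+39+30=134 → 198/332 = 0.59639
  barren: TP=210, FN=6+7+16+12=41 → 210/251 = 0.83665
Weighted-recall = Σ (supportᵢ/N)·recallᵢ with N=1006: (126/1006)·0.35714 + (142/1006)·0.64789 + (155/1006)·0.91613 + (332/1006)·0.59639 + (251/1006)·0.83665 = 0.6829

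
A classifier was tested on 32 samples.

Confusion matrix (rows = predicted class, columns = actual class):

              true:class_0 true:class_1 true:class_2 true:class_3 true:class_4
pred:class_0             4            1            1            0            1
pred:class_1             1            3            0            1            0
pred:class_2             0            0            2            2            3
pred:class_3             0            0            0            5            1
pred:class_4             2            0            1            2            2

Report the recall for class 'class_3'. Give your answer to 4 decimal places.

Treat 'class_3' as positive and all other classes as negative.
recall = TP/(TP+FN).
class_3: TP=5, FN=0+1+2+2=5 → 5/10 = 0.50000

0.5000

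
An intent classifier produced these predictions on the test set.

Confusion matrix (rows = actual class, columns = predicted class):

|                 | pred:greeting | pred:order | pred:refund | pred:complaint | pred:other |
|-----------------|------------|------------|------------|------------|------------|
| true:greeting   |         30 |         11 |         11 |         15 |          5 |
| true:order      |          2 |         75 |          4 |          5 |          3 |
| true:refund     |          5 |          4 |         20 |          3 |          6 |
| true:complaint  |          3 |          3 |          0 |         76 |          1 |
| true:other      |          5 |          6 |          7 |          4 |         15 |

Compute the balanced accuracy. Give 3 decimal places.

0.621

Balanced accuracy = mean of per-class recall.
  greeting: recall = 30/72 = 0.4167
  order: recall = 75/89 = 0.8427
  refund: recall = 20/38 = 0.5263
  complaint: recall = 76/83 = 0.9157
  other: recall = 15/37 = 0.4054
Mean = (0.4167 + 0.8427 + 0.5263 + 0.9157 + 0.4054) / 5 = 0.621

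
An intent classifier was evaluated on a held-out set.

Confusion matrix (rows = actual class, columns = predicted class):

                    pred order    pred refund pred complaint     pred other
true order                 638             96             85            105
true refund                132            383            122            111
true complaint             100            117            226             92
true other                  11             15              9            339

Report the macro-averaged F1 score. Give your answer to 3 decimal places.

Per-class F1 score (2·TP/(2·TP+FP+FN)):
  order: TP=638, FP=132+100+11=243, FN=96+85+105=286 → 1276/1805 = 0.7069
  refund: TP=383, FP=96+117+15=228, FN=132+122+111=365 → 766/1359 = 0.5636
  complaint: TP=226, FP=85+122+9=216, FN=100+117+92=309 → 452/977 = 0.4626
  other: TP=339, FP=105+111+92=308, FN=11+15+9=35 → 678/1021 = 0.6641
Macro-F1 score = mean = (0.7069 + 0.5636 + 0.4626 + 0.6641) / 4 = 0.599

0.599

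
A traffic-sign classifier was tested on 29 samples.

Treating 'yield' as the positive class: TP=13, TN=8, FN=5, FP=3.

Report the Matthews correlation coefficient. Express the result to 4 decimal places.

MCC = (TP·TN − FP·FN) / √((TP+FP)(TP+FN)(TN+FP)(TN+FN))
Numerator = 13·8 − 3·5 = 89
Denominator = √(16·18·11·13) = √41184 = 202.9384
MCC = 89 / 202.9384 = 0.4386

0.4386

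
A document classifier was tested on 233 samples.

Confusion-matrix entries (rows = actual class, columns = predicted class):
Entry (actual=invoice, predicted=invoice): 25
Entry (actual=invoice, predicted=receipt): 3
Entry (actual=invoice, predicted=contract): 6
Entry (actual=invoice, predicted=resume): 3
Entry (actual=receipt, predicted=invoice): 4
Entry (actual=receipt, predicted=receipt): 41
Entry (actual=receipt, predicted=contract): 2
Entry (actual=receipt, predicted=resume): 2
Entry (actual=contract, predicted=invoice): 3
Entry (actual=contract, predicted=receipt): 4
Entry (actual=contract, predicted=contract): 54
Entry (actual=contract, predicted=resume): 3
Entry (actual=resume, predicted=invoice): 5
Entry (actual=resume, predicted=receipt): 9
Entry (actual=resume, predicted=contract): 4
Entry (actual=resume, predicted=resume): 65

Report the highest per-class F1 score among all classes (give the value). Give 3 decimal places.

0.833

Per-class F1 score (2·TP/(2·TP+FP+FN)):
  invoice: TP=25, FP=4+3+5=12, FN=3+6+3=12 → 50/74 = 0.6757
  receipt: TP=41, FP=3+4+9=16, FN=4+2+2=8 → 82/106 = 0.7736
  contract: TP=54, FP=6+2+4=12, FN=3+4+3=10 → 108/130 = 0.8308
  resume: TP=65, FP=3+2+3=8, FN=5+9+4=18 → 130/156 = 0.8333
Highest is class 'resume' with F1 score = 0.833.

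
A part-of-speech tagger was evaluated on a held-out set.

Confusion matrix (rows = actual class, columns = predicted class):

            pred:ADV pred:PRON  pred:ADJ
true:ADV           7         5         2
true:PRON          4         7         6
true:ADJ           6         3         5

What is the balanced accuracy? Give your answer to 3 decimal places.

Balanced accuracy = mean of per-class recall.
  ADV: recall = 7/14 = 0.5000
  PRON: recall = 7/17 = 0.4118
  ADJ: recall = 5/14 = 0.3571
Mean = (0.5000 + 0.4118 + 0.3571) / 3 = 0.423

0.423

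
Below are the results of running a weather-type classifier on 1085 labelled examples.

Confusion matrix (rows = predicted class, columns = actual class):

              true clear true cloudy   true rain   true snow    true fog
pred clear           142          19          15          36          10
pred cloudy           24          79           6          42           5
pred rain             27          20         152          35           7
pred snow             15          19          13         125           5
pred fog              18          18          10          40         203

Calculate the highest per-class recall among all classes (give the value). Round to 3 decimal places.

0.883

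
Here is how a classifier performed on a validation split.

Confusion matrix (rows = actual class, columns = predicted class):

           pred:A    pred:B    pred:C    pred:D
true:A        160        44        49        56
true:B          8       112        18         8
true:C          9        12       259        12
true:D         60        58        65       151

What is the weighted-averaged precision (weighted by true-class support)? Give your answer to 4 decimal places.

0.6444

Per-class precision (TP/(TP+FP)):
  A: TP=160, FP=8+9+60=77 → 160/237 = 0.67511
  B: TP=112, FP=44+12+58=114 → 112/226 = 0.49558
  C: TP=259, FP=49+18+65=132 → 259/391 = 0.66240
  D: TP=151, FP=56+8+12=76 → 151/227 = 0.66520
Weighted-precision = Σ (supportᵢ/N)·precisionᵢ with N=1081: (309/1081)·0.67511 + (146/1081)·0.49558 + (292/1081)·0.66240 + (334/1081)·0.66520 = 0.6444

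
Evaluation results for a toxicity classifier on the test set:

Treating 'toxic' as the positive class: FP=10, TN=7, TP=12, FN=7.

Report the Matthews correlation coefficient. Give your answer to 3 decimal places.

0.044

MCC = (TP·TN − FP·FN) / √((TP+FP)(TP+FN)(TN+FP)(TN+FN))
Numerator = 12·7 − 10·7 = 14
Denominator = √(22·19·17·14) = √99484 = 315.4108
MCC = 14 / 315.4108 = 0.044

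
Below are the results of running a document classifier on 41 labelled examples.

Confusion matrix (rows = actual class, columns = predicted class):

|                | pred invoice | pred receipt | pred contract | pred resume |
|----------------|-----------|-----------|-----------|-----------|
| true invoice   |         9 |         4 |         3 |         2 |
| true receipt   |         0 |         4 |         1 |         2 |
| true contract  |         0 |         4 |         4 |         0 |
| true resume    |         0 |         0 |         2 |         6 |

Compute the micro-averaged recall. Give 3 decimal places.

0.561

Micro-averaging pools counts across classes: ΣTP=23, ΣFP=18, ΣFN=18.
Micro-recall = TP/(TP+FN) on pooled counts = 0.561 (equals overall accuracy in single-label multiclass).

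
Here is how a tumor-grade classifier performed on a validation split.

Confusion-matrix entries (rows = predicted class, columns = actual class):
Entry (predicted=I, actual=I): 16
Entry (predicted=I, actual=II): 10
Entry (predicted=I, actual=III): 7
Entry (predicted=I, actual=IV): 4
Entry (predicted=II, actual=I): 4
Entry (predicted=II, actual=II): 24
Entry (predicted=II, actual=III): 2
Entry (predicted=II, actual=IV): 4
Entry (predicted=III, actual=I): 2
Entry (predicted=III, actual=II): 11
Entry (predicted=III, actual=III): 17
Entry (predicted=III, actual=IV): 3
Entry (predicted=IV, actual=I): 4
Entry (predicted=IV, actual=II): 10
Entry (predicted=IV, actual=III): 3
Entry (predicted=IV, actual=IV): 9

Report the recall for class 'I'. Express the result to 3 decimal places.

Treat 'I' as positive and all other classes as negative.
recall = TP/(TP+FN).
I: TP=16, FN=4+2+4=10 → 16/26 = 0.6154

0.615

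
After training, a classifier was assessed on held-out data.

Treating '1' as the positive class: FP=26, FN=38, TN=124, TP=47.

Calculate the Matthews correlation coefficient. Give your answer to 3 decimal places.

0.394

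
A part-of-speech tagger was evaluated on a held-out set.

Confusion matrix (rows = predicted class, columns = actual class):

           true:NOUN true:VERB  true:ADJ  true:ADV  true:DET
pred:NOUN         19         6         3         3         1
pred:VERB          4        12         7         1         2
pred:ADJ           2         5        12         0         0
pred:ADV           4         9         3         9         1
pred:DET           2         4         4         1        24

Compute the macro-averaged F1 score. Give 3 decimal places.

Per-class F1 score (2·TP/(2·TP+FP+FN)):
  NOUN: TP=19, FP=6+3+3+1=13, FN=4+2+4+2=12 → 38/63 = 0.6032
  VERB: TP=12, FP=4+7+1+2=14, FN=6+5+9+4=24 → 24/62 = 0.3871
  ADJ: TP=12, FP=2+5+0+0=7, FN=3+7+3+4=17 → 24/48 = 0.5000
  ADV: TP=9, FP=4+9+3+1=17, FN=3+1+0+1=5 → 18/40 = 0.4500
  DET: TP=24, FP=2+4+4+1=11, FN=1+2+0+1=4 → 48/63 = 0.7619
Macro-F1 score = mean = (0.6032 + 0.3871 + 0.5000 + 0.4500 + 0.7619) / 5 = 0.540

0.540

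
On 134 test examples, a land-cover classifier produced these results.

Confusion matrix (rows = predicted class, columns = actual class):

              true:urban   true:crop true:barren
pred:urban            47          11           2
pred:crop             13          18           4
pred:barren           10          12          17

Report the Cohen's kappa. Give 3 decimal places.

0.390

Observed agreement pₒ = trace/N = 82/134 = 0.6119
Expected agreement pₑ = Σ (rowᵢ·colᵢ)/N² = (70·60 + 41·35 + 23·39)/134² = 0.3638
κ = (pₒ − pₑ)/(1 − pₑ) = (0.6119 − 0.3638)/(1 − 0.3638) = 0.390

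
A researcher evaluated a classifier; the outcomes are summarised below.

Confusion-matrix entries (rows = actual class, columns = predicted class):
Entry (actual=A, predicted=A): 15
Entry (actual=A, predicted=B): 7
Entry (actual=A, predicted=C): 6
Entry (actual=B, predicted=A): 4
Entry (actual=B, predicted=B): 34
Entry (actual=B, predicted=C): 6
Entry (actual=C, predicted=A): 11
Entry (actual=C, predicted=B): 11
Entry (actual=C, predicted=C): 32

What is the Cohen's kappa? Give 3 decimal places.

0.453

Observed agreement pₒ = trace/N = 81/126 = 0.6429
Expected agreement pₑ = Σ (rowᵢ·colᵢ)/N² = (28·30 + 44·52 + 54·44)/126² = 0.3467
κ = (pₒ − pₑ)/(1 − pₑ) = (0.6429 − 0.3467)/(1 − 0.3467) = 0.453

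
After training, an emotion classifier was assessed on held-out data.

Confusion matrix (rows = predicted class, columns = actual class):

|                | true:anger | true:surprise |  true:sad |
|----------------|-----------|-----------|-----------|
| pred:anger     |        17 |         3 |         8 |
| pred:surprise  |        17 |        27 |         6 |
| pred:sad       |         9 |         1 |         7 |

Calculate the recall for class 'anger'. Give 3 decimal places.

0.395

recall = TP/(TP+FN).
anger: TP=17, FN=17+9=26 → 17/43 = 0.3953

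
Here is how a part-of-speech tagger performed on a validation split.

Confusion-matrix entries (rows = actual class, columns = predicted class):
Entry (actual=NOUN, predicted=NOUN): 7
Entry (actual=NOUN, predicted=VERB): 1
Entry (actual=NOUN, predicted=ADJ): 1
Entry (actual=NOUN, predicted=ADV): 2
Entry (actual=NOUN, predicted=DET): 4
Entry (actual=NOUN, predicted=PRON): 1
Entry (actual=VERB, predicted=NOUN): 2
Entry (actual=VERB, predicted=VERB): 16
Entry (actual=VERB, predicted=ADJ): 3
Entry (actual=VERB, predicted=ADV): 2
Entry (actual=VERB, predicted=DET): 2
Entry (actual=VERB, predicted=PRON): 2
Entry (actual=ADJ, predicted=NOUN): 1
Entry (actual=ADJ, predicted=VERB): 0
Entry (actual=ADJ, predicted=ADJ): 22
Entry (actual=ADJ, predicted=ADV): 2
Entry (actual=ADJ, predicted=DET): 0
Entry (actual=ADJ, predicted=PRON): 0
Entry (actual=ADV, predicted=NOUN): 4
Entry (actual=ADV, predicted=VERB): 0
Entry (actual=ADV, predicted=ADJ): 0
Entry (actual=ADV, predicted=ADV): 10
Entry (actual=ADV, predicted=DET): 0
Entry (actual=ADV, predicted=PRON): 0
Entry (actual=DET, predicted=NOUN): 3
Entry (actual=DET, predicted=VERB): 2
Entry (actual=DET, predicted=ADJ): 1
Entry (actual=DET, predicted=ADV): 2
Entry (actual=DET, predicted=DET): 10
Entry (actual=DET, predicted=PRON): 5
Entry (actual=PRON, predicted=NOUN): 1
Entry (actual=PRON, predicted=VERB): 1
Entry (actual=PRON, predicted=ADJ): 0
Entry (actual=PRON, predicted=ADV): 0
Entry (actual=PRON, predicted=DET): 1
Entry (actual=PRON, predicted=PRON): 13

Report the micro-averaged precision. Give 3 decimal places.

0.645

Micro-averaging pools counts across classes: ΣTP=78, ΣFP=43, ΣFN=43.
Micro-precision = TP/(TP+FP) on pooled counts = 0.645 (equals overall accuracy in single-label multiclass).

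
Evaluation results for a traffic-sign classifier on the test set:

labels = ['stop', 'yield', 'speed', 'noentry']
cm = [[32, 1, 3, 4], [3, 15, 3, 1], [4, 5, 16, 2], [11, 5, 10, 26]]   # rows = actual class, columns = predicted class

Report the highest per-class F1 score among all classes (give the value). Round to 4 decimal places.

0.7111

Per-class F1 score (2·TP/(2·TP+FP+FN)):
  stop: TP=32, FP=3+4+11=18, FN=1+3+4=8 → 64/90 = 0.71111
  yield: TP=15, FP=1+5+5=11, FN=3+3+1=7 → 30/48 = 0.62500
  speed: TP=16, FP=3+3+10=16, FN=4+5+2=11 → 32/59 = 0.54237
  noentry: TP=26, FP=4+1+2=7, FN=11+5+10=26 → 52/85 = 0.61176
Highest is class 'stop' with F1 score = 0.7111.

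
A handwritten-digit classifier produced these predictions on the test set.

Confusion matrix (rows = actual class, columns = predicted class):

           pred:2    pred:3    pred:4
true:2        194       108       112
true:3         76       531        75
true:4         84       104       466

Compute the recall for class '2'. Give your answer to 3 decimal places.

recall = TP/(TP+FN).
2: TP=194, FN=108+112=220 → 194/414 = 0.4686

0.469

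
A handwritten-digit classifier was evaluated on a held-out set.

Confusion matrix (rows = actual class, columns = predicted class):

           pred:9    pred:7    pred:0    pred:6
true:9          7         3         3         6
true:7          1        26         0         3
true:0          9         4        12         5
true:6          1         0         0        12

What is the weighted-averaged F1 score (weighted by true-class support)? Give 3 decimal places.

0.608

Per-class F1 score (2·TP/(2·TP+FP+FN)):
  9: TP=7, FP=1+9+1=11, FN=3+3+6=12 → 14/37 = 0.3784
  7: TP=26, FP=3+4+0=7, FN=1+0+3=4 → 52/63 = 0.8254
  0: TP=12, FP=3+0+0=3, FN=9+4+5=18 → 24/45 = 0.5333
  6: TP=12, FP=6+3+5=14, FN=1+0+0=1 → 24/39 = 0.6154
Weighted-F1 score = Σ (supportᵢ/N)·F1 scoreᵢ with N=92: (19/92)·0.3784 + (30/92)·0.8254 + (30/92)·0.5333 + (13/92)·0.6154 = 0.608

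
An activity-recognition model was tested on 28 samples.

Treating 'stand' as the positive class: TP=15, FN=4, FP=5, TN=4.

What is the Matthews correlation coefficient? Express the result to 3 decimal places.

0.242

MCC = (TP·TN − FP·FN) / √((TP+FP)(TP+FN)(TN+FP)(TN+FN))
Numerator = 15·4 − 5·4 = 40
Denominator = √(20·19·9·8) = √27360 = 165.4086
MCC = 40 / 165.4086 = 0.242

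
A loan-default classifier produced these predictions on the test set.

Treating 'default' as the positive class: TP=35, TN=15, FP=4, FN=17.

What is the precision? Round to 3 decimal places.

0.897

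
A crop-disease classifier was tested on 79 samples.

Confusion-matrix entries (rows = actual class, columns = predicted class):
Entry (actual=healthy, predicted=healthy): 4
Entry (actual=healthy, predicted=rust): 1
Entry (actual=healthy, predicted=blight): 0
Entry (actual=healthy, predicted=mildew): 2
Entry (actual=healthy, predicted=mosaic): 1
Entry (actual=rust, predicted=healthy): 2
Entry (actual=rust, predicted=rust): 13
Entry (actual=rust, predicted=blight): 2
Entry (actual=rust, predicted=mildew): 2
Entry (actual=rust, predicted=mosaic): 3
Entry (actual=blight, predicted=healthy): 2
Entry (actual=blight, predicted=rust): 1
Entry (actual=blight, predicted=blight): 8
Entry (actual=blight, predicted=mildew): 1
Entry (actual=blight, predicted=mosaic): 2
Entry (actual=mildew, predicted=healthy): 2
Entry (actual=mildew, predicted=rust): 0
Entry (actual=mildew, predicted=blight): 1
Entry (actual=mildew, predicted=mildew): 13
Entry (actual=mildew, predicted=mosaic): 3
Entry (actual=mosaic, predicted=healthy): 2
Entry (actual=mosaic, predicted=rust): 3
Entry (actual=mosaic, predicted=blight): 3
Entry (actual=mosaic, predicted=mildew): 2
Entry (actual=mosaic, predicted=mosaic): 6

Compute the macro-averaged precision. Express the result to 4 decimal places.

Per-class precision (TP/(TP+FP)):
  healthy: TP=4, FP=2+2+2+2=8 → 4/12 = 0.33333
  rust: TP=13, FP=1+1+0+3=5 → 13/18 = 0.72222
  blight: TP=8, FP=0+2+1+3=6 → 8/14 = 0.57143
  mildew: TP=13, FP=2+2+1+2=7 → 13/20 = 0.65000
  mosaic: TP=6, FP=1+3+2+3=9 → 6/15 = 0.40000
Macro-precision = mean = (0.33333 + 0.72222 + 0.57143 + 0.65000 + 0.40000) / 5 = 0.5354

0.5354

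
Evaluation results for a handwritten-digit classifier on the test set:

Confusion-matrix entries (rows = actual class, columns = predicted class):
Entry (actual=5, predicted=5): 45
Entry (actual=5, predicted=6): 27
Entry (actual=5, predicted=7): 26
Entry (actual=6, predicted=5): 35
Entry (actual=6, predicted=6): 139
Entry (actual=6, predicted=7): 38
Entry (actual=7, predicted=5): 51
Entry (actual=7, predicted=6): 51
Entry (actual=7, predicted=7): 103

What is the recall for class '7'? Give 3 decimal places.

One-vs-rest for '7': TP = diagonal; FP = other classes predicted '7'; FN = '7' predicted as other.
recall = TP/(TP+FN).
7: TP=103, FN=51+51=102 → 103/205 = 0.5024

0.502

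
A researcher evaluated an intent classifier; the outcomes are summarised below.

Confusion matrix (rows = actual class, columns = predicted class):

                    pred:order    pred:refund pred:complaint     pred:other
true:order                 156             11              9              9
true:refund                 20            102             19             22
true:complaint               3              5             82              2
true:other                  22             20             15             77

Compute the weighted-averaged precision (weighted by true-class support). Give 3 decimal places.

0.729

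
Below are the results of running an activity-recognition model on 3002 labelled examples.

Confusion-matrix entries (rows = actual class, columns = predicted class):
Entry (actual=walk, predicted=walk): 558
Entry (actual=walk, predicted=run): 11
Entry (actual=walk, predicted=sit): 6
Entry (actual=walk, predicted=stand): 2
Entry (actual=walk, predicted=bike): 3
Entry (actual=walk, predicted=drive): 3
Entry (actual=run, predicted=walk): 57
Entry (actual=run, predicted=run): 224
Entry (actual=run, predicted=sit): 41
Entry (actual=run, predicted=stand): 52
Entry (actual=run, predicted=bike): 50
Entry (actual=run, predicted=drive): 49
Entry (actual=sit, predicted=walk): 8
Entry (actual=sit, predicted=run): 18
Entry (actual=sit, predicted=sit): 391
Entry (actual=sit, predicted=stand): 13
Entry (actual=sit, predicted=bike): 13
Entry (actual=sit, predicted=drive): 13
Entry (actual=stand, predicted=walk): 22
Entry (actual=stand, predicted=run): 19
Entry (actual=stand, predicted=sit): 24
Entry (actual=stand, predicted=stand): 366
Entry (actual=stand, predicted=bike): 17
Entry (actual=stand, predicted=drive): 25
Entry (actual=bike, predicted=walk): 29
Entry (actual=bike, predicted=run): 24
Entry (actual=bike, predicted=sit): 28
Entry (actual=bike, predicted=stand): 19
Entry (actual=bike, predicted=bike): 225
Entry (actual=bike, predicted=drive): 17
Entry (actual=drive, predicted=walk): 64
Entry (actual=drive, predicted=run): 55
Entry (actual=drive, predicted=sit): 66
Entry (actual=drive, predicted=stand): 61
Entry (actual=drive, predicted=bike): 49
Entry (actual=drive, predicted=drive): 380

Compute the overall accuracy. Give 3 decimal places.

0.714

Accuracy = trace / total = (558+224+391+366+225+380=2144) / 3002 = 2144/3002 = 0.714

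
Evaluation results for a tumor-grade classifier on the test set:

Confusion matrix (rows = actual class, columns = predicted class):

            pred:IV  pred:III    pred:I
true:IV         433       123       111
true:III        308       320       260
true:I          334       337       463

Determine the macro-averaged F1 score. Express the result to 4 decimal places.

0.4505

Per-class F1 score (2·TP/(2·TP+FP+FN)):
  IV: TP=433, FP=308+334=642, FN=123+111=234 → 866/1742 = 0.49713
  III: TP=320, FP=123+337=460, FN=308+260=568 → 640/1668 = 0.38369
  I: TP=463, FP=111+260=371, FN=334+337=671 → 926/1968 = 0.47053
Macro-F1 score = mean = (0.49713 + 0.38369 + 0.47053) / 3 = 0.4505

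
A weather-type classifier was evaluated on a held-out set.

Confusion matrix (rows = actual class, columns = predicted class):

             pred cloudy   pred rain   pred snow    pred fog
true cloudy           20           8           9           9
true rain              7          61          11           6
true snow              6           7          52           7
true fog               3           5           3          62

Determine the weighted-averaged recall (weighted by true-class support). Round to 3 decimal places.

0.707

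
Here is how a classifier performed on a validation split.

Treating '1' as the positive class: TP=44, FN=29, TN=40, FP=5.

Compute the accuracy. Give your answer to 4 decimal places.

Accuracy = (TP+TN)/N = (44+40)/118 = 0.7119

0.7119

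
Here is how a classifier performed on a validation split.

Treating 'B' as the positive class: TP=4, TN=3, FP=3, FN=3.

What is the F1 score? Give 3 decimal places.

0.571

Precision = TP/(TP+FP) = 4/7 = 0.5714
Recall = TP/(TP+FN) = 4/7 = 0.5714
F1 = 2·TP/(2·TP+FP+FN) = 8/14 = 0.571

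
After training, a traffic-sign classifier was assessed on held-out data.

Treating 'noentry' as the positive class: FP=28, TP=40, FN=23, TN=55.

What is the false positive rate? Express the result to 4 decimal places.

0.3373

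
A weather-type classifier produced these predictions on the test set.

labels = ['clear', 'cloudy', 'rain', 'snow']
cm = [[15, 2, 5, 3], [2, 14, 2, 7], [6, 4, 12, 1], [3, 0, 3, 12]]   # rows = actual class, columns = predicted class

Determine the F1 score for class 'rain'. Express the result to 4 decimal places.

0.5333

F1 score = 2·TP/(2·TP+FP+FN).
rain: TP=12, FP=5+2+3=10, FN=6+4+1=11 → 24/45 = 0.53333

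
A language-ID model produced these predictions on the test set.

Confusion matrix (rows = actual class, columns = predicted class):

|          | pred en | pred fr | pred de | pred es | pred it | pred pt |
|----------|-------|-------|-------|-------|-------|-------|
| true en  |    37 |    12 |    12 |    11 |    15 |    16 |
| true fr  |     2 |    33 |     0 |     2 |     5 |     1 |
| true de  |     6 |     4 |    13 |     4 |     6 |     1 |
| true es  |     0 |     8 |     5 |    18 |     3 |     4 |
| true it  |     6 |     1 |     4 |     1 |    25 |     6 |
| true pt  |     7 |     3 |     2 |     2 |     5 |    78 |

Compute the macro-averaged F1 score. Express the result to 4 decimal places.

Per-class F1 score (2·TP/(2·TP+FP+FN)):
  en: TP=37, FP=2+6+0+6+7=21, FN=12+12+11+15+16=66 → 74/161 = 0.45963
  fr: TP=33, FP=12+4+8+1+3=28, FN=2+0+2+5+1=10 → 66/104 = 0.63462
  de: TP=13, FP=12+0+5+4+2=23, FN=6+4+4+6+1=21 → 26/70 = 0.37143
  es: TP=18, FP=11+2+4+1+2=20, FN=0+8+5+3+4=20 → 36/76 = 0.47368
  it: TP=25, FP=15+5+6+3+5=34, FN=6+1+4+1+6=18 → 50/102 = 0.49020
  pt: TP=78, FP=16+1+1+4+6=28, FN=7+3+2+2+5=19 → 156/203 = 0.76847
Macro-F1 score = mean = (0.45963 + 0.63462 + 0.37143 + 0.47368 + 0.49020 + 0.76847) / 6 = 0.5330

0.5330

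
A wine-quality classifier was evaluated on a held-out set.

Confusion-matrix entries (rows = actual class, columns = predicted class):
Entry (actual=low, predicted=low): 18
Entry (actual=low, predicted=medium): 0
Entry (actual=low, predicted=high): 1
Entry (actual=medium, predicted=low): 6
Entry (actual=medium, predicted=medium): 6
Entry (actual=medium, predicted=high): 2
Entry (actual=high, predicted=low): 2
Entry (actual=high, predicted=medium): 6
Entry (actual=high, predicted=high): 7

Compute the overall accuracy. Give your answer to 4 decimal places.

Accuracy = trace / total = (18+6+7=31) / 48 = 31/48 = 0.6458

0.6458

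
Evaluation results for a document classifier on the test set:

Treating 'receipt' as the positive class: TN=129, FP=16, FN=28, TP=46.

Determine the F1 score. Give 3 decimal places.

0.676

Precision = TP/(TP+FP) = 46/62 = 0.7419
Recall = TP/(TP+FN) = 46/74 = 0.6216
F1 = 2·TP/(2·TP+FP+FN) = 92/136 = 0.676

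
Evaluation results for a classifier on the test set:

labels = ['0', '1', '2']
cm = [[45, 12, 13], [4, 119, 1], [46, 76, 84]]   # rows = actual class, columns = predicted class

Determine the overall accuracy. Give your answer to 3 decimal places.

0.620

Accuracy = trace / total = (45+119+84=248) / 400 = 248/400 = 0.620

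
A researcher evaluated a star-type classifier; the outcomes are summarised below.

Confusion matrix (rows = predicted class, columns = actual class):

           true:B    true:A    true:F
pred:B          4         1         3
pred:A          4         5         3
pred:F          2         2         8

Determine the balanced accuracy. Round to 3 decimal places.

Balanced accuracy = mean of per-class recall.
  B: recall = 4/10 = 0.4000
  A: recall = 5/8 = 0.6250
  F: recall = 8/14 = 0.5714
Mean = (0.4000 + 0.6250 + 0.5714) / 3 = 0.532

0.532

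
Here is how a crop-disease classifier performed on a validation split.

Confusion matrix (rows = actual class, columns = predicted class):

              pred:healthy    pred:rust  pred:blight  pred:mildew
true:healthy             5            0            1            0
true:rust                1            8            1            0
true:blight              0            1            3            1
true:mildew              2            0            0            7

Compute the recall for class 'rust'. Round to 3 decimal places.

0.800

Treat 'rust' as positive and all other classes as negative.
recall = TP/(TP+FN).
rust: TP=8, FN=1+1+0=2 → 8/10 = 0.8000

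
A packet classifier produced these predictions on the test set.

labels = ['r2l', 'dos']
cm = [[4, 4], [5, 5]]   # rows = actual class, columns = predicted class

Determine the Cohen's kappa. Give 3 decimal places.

Observed agreement pₒ = trace/N = 9/18 = 0.5000
Expected agreement pₑ = Σ (rowᵢ·colᵢ)/N² = (8·9 + 10·9)/18² = 0.5000
κ = (pₒ − pₑ)/(1 − pₑ) = (0.5000 − 0.5000)/(1 − 0.5000) = 0.000

0.000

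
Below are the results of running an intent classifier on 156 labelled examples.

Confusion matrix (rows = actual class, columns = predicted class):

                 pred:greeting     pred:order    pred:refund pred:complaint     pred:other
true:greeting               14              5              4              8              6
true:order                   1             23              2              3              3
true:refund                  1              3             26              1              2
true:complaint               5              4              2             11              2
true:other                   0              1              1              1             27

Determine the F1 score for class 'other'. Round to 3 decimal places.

Take TP from the diagonal, FP from the rest of the 'other' prediction marginal, FN from the rest of the 'other' actual marginal.
F1 score = 2·TP/(2·TP+FP+FN).
other: TP=27, FP=6+3+2+2=13, FN=0+1+1+1=3 → 54/70 = 0.7714

0.771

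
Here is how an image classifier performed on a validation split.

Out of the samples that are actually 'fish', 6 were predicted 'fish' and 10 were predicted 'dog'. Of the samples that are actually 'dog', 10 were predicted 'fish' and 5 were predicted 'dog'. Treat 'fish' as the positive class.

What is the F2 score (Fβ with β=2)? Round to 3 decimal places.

0.375

Fβ = (1+β²)·TP / ((1+β²)·TP + β²·FN + FP), with β²=4
= 5·6 / (5·6 + 4·10 + 10) = 0.375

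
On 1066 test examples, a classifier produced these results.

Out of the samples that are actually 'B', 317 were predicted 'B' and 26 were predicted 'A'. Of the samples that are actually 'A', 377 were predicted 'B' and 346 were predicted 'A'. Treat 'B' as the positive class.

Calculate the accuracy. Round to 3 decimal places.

Accuracy = (TP+TN)/N = (317+346)/1066 = 0.622

0.622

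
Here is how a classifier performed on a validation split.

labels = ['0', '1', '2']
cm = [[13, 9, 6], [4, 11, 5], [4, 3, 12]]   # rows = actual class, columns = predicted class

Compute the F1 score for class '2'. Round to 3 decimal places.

0.571

One-vs-rest for '2': TP = diagonal; FP = other classes predicted '2'; FN = '2' predicted as other.
F1 score = 2·TP/(2·TP+FP+FN).
2: TP=12, FP=6+5=11, FN=4+3=7 → 24/42 = 0.5714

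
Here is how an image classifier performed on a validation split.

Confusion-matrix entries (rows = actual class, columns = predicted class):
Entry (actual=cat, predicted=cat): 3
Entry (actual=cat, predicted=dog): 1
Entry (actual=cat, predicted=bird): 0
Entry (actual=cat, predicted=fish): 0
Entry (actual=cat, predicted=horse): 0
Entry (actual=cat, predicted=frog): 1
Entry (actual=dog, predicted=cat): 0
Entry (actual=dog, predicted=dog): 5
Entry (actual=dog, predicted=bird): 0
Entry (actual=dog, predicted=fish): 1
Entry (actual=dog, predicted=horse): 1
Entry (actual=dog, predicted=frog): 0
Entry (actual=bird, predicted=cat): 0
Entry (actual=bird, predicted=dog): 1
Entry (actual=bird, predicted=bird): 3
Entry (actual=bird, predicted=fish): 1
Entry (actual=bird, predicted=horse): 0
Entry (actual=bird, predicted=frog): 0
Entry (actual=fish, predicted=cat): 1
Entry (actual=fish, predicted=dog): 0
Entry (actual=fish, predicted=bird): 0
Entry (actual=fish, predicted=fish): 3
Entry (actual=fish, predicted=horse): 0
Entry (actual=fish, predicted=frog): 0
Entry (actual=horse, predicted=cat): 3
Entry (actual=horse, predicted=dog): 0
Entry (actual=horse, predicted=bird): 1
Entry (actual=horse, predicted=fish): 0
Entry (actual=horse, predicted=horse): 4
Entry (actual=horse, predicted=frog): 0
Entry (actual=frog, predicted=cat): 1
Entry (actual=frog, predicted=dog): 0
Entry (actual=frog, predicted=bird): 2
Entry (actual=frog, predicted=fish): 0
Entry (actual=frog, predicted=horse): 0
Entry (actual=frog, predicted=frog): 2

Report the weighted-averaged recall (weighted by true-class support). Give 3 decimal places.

0.588

Per-class recall (TP/(TP+FN)):
  cat: TP=3, FN=1+0+0+0+1=2 → 3/5 = 0.6000
  dog: TP=5, FN=0+0+1+1+0=2 → 5/7 = 0.7143
  bird: TP=3, FN=0+1+1+0+0=2 → 3/5 = 0.6000
  fish: TP=3, FN=1+0+0+0+0=1 → 3/4 = 0.7500
  horse: TP=4, FN=3+0+1+0+0=4 → 4/8 = 0.5000
  frog: TP=2, FN=1+0+2+0+0=3 → 2/5 = 0.4000
Weighted-recall = Σ (supportᵢ/N)·recallᵢ with N=34: (5/34)·0.6000 + (7/34)·0.7143 + (5/34)·0.6000 + (4/34)·0.7500 + (8/34)·0.5000 + (5/34)·0.4000 = 0.588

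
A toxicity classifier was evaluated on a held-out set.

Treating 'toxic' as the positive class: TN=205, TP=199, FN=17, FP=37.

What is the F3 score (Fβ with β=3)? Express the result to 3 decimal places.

Fβ = (1+β²)·TP / ((1+β²)·TP + β²·FN + FP), with β²=9
= 10·199 / (10·199 + 9·17 + 37) = 0.913

0.913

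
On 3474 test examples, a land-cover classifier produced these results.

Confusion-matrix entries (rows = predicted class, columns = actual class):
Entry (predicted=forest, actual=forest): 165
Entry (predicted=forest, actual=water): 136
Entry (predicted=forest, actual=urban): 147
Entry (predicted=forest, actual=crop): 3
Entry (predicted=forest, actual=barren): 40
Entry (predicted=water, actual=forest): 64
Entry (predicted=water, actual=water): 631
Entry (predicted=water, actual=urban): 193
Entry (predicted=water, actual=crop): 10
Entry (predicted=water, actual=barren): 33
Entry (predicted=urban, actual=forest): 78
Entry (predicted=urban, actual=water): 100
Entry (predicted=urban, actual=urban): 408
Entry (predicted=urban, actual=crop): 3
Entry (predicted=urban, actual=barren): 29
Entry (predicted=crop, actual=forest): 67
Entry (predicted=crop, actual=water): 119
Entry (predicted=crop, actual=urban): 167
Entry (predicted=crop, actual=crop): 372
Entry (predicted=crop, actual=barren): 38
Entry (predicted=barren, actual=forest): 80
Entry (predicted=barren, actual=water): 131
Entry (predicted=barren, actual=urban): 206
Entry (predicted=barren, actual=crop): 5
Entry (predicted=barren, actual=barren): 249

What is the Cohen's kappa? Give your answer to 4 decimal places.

Observed agreement pₒ = trace/N = 1825/3474 = 0.52533
Expected agreement pₑ = Σ (rowᵢ·colᵢ)/N² = (454·491 + 1117·931 + 1121·618 + 393·763 + 389·671)/3474² = 0.20851
κ = (pₒ − pₑ)/(1 − pₑ) = (0.52533 − 0.20851)/(1 − 0.20851) = 0.4003

0.4003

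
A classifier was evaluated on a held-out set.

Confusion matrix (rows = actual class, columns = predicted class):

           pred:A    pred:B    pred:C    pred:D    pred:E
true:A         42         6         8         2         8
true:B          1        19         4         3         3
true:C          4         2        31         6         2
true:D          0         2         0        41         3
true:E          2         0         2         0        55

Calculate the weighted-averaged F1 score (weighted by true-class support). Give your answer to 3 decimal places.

Per-class F1 score (2·TP/(2·TP+FP+FN)):
  A: TP=42, FP=1+4+0+2=7, FN=6+8+2+8=24 → 84/115 = 0.7304
  B: TP=19, FP=6+2+2+0=10, FN=1+4+3+3=11 → 38/59 = 0.6441
  C: TP=31, FP=8+4+0+2=14, FN=4+2+6+2=14 → 62/90 = 0.6889
  D: TP=41, FP=2+3+6+0=11, FN=0+2+0+3=5 → 82/98 = 0.8367
  E: TP=55, FP=8+3+2+3=16, FN=2+0+2+0=4 → 110/130 = 0.8462
Weighted-F1 score = Σ (supportᵢ/N)·F1 scoreᵢ with N=246: (66/246)·0.7304 + (30/246)·0.6441 + (45/246)·0.6889 + (46/246)·0.8367 + (59/246)·0.8462 = 0.760

0.760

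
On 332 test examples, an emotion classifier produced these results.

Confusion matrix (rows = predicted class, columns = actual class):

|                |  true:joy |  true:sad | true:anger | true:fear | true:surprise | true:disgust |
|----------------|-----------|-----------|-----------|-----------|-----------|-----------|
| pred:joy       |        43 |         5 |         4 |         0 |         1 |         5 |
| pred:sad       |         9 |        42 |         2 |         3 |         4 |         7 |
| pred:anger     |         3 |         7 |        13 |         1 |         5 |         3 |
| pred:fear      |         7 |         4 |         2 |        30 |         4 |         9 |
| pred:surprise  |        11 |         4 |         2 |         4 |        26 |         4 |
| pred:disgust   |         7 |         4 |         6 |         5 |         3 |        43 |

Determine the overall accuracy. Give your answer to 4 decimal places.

0.5934

Accuracy = trace / total = (43+42+13+30+26+43=197) / 332 = 197/332 = 0.5934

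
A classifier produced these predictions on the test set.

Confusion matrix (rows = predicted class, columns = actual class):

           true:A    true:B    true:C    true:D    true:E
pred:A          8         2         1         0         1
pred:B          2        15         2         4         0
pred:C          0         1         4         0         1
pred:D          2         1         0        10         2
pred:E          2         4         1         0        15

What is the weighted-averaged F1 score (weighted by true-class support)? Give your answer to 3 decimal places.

0.663

Per-class F1 score (2·TP/(2·TP+FP+FN)):
  A: TP=8, FP=2+1+0+1=4, FN=2+0+2+2=6 → 16/26 = 0.6154
  B: TP=15, FP=2+2+4+0=8, FN=2+1+1+4=8 → 30/46 = 0.6522
  C: TP=4, FP=0+1+0+1=2, FN=1+2+0+1=4 → 8/14 = 0.5714
  D: TP=10, FP=2+1+0+2=5, FN=0+4+0+0=4 → 20/29 = 0.6897
  E: TP=15, FP=2+4+1+0=7, FN=1+0+1+2=4 → 30/41 = 0.7317
Weighted-F1 score = Σ (supportᵢ/N)·F1 scoreᵢ with N=78: (14/78)·0.6154 + (23/78)·0.6522 + (8/78)·0.5714 + (14/78)·0.6897 + (19/78)·0.7317 = 0.663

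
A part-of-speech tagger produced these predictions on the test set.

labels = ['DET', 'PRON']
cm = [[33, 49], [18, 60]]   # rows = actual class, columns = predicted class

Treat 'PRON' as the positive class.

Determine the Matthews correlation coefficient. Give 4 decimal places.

0.1841

MCC = (TP·TN − FP·FN) / √((TP+FP)(TP+FN)(TN+FP)(TN+FN))
Numerator = 60·33 − 49·18 = 1098
Denominator = √(109·78·82·51) = √35555364 = 5962.8319
MCC = 1098 / 5962.8319 = 0.1841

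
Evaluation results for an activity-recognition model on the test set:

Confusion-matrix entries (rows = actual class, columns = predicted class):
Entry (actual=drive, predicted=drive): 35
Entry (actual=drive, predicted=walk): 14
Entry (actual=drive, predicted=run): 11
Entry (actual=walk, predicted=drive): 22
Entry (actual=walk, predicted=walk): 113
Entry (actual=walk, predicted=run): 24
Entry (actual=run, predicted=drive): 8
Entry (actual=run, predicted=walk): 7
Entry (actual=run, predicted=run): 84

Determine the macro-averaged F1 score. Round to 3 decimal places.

Per-class F1 score (2·TP/(2·TP+FP+FN)):
  drive: TP=35, FP=22+8=30, FN=14+11=25 → 70/125 = 0.5600
  walk: TP=113, FP=14+7=21, FN=22+24=46 → 226/293 = 0.7713
  run: TP=84, FP=11+24=35, FN=8+7=15 → 168/218 = 0.7706
Macro-F1 score = mean = (0.5600 + 0.7713 + 0.7706) / 3 = 0.701

0.701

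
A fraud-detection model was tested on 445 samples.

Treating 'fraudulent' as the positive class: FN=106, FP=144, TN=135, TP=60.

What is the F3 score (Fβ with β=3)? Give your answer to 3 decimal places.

0.353

Fβ = (1+β²)·TP / ((1+β²)·TP + β²·FN + FP), with β²=9
= 10·60 / (10·60 + 9·106 + 144) = 0.353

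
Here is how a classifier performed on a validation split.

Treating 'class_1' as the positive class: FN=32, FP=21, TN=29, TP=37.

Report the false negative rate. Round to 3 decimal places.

0.464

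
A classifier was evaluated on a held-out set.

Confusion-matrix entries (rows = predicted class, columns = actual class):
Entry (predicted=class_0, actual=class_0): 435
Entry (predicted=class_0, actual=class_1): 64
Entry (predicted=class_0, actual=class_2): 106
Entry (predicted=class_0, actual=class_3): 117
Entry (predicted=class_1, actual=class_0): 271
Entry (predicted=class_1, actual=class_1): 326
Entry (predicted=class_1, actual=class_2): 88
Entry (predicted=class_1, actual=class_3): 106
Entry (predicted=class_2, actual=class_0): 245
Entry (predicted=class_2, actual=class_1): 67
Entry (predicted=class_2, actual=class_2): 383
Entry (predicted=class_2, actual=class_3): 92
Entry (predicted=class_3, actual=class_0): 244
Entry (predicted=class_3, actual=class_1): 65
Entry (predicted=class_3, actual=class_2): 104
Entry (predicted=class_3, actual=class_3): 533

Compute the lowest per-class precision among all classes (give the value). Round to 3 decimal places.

0.412

Per-class precision (TP/(TP+FP)):
  class_0: TP=435, FP=64+106+117=287 → 435/722 = 0.6025
  class_1: TP=326, FP=271+88+106=465 → 326/791 = 0.4121
  class_2: TP=383, FP=245+67+92=404 → 383/787 = 0.4867
  class_3: TP=533, FP=244+65+104=413 → 533/946 = 0.5634
Lowest is class 'class_1' with precision = 0.412.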